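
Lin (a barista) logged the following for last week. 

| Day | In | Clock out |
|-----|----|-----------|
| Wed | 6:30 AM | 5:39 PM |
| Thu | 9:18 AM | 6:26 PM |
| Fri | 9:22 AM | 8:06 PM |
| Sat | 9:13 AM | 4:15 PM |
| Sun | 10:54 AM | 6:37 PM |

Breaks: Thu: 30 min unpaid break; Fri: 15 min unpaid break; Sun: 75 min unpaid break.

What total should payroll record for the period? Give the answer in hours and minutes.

43 h 46 min

Wed: 6:30 AM–5:39 PM = 11 h 9 min
Thu: 9:18 AM–6:26 PM = 9 h 8 min; less 30 min break → 8 h 38 min
Fri: 9:22 AM–8:06 PM = 10 h 44 min; less 15 min break → 10 h 29 min
Sat: 9:13 AM–4:15 PM = 7 h 2 min
Sun: 10:54 AM–6:37 PM = 7 h 43 min; less 75 min break → 6 h 28 min
Total: 11 h 9 min + 8 h 38 min + 10 h 29 min + 7 h 2 min + 6 h 28 min = 43 h 46 min.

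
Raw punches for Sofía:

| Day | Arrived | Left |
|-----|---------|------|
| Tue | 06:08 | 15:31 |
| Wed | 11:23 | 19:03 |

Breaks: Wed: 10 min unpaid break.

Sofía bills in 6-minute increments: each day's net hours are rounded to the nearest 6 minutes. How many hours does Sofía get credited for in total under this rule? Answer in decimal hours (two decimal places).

16.90 hours

Tue: 06:08–15:31 = 9 h 23 min → rounds to 9 h 24 min
Wed: 11:23–19:03 = 7 h 40 min − 10 min = 7 h 30 min → rounds to 7 h 30 min
Total credited: 16 h 54 min.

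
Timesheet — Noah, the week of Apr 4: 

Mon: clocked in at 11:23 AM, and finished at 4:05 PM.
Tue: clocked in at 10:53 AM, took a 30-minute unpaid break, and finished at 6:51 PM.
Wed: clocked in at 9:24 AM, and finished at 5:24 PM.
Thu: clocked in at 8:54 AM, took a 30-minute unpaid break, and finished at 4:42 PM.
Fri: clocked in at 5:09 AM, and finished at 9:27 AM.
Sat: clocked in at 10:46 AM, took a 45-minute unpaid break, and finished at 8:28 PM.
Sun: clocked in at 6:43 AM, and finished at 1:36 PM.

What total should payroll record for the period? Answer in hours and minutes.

Mon: 11:23 AM–4:05 PM = 4 h 42 min
Tue: 10:53 AM–6:51 PM = 7 h 58 min; less 30 min break → 7 h 28 min
Wed: 9:24 AM–5:24 PM = 8 h 0 min
Thu: 8:54 AM–4:42 PM = 7 h 48 min; less 30 min break → 7 h 18 min
Fri: 5:09 AM–9:27 AM = 4 h 18 min
Sat: 10:46 AM–8:28 PM = 9 h 42 min; less 45 min break → 8 h 57 min
Sun: 6:43 AM–1:36 PM = 6 h 53 min
Total: 4 h 42 min + 7 h 28 min + 8 h 0 min + 7 h 18 min + 4 h 18 min + 8 h 57 min + 6 h 53 min = 47 h 36 min.

47 h 36 min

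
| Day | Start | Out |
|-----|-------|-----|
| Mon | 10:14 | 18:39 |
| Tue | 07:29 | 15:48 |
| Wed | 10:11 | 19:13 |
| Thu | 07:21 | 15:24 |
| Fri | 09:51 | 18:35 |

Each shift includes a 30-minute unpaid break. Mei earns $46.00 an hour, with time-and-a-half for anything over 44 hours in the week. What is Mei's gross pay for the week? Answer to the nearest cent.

$1842.30

Mon: 10:14–18:39 = 8 h 25 min; less 30 min break → 7 h 55 min
Tue: 07:29–15:48 = 8 h 19 min; less 30 min break → 7 h 49 min
Wed: 10:11–19:13 = 9 h 2 min; less 30 min break → 8 h 32 min
Thu: 07:21–15:24 = 8 h 3 min; less 30 min break → 7 h 33 min
Fri: 09:51–18:35 = 8 h 44 min; less 30 min break → 8 h 14 min
Total worked: 40 h 3 min = 2403 min.
Regular 40 h 3 min = 2403 min at $46.00/h; overtime 0 h 0 min = 0 min at $69.00/h.
Pay = (2403 × $46.00 + 0 × $69.00) ÷ 60 = $1842.30.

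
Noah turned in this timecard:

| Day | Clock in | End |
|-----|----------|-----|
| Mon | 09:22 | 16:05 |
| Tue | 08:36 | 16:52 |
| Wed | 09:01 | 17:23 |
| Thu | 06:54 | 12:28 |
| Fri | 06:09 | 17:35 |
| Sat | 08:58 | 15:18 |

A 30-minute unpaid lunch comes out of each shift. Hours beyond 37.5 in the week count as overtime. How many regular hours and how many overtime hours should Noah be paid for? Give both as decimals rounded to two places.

Mon: 09:22–16:05 = 6 h 43 min; less 30 min break → 6 h 13 min
Tue: 08:36–16:52 = 8 h 16 min; less 30 min break → 7 h 46 min
Wed: 09:01–17:23 = 8 h 22 min; less 30 min break → 7 h 52 min
Thu: 06:54–12:28 = 5 h 34 min; less 30 min break → 5 h 4 min
Fri: 06:09–17:35 = 11 h 26 min; less 30 min break → 10 h 56 min
Sat: 08:58–15:18 = 6 h 20 min; less 30 min break → 5 h 50 min
Total worked: 43 h 41 min = 43.68 h.
Threshold 37.5 h → overtime 6 h 11 min, regular 37 h 30 min.

Regular 37.50 hours, overtime 6.18 hours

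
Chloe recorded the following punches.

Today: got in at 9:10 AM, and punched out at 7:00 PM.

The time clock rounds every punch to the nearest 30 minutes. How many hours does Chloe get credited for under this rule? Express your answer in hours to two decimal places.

10.00 hours

Today: in 9:10 AM→9:00 AM, out 7:00 PM→7:00 PM; 10 h 0 min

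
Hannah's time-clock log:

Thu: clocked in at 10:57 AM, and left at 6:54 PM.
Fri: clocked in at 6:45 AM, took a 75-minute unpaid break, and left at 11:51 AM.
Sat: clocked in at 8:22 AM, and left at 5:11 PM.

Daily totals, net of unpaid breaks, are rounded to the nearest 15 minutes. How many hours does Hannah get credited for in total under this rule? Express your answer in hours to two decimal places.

20.50 hours

Thu: 10:57 AM–6:54 PM = 7 h 57 min → rounds to 8 h 0 min
Fri: 6:45 AM–11:51 AM = 5 h 6 min − 75 min = 3 h 51 min → rounds to 3 h 45 min
Sat: 8:22 AM–5:11 PM = 8 h 49 min → rounds to 8 h 45 min
Total credited: 20 h 30 min.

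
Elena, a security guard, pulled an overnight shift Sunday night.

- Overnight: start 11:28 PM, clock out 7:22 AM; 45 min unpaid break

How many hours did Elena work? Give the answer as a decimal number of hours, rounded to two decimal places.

7.15 hours

Overnight: 11:28 PM → midnight = 0 h 32 min; midnight → 7:22 AM = 7 h 22 min; span 7 h 54 min; less 45 min break → 7 h 9 min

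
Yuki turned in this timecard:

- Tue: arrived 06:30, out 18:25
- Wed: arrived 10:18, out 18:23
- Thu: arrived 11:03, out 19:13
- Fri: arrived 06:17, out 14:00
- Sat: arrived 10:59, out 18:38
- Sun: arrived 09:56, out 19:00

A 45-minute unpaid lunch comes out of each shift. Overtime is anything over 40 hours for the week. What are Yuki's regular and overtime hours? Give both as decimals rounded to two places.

Regular 40.00 hours, overtime 8.10 hours

Tue: 06:30–18:25 = 11 h 55 min; less 45 min break → 11 h 10 min
Wed: 10:18–18:23 = 8 h 5 min; less 45 min break → 7 h 20 min
Thu: 11:03–19:13 = 8 h 10 min; less 45 min break → 7 h 25 min
Fri: 06:17–14:00 = 7 h 43 min; less 45 min break → 6 h 58 min
Sat: 10:59–18:38 = 7 h 39 min; less 45 min break → 6 h 54 min
Sun: 09:56–19:00 = 9 h 4 min; less 45 min break → 8 h 19 min
Total worked: 48 h 6 min = 48.10 h.
Threshold 40 h → overtime 8 h 6 min, regular 40 h 0 min.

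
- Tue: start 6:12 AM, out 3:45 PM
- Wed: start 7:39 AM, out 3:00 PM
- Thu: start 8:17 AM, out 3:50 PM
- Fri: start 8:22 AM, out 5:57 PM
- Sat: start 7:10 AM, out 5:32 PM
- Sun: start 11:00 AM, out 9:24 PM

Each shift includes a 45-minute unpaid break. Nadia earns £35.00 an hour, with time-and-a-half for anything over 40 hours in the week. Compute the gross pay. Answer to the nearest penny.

£1940.75

Tue: 6:12 AM–3:45 PM = 9 h 33 min; less 45 min break → 8 h 48 min
Wed: 7:39 AM–3:00 PM = 7 h 21 min; less 45 min break → 6 h 36 min
Thu: 8:17 AM–3:50 PM = 7 h 33 min; less 45 min break → 6 h 48 min
Fri: 8:22 AM–5:57 PM = 9 h 35 min; less 45 min break → 8 h 50 min
Sat: 7:10 AM–5:32 PM = 10 h 22 min; less 45 min break → 9 h 37 min
Sun: 11:00 AM–9:24 PM = 10 h 24 min; less 45 min break → 9 h 39 min
Total worked: 50 h 18 min = 3018 min.
Regular 40 h 0 min = 2400 min at £35.00/h; overtime 10 h 18 min = 618 min at £52.50/h.
Pay = (2400 × £35.00 + 618 × £52.50) ÷ 60 = £1940.75.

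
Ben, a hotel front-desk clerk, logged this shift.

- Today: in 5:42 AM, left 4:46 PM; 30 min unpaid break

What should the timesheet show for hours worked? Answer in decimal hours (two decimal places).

10.57 hours

Today: 5:42 AM–4:46 PM = 11 h 4 min; less 30 min break → 10 h 34 min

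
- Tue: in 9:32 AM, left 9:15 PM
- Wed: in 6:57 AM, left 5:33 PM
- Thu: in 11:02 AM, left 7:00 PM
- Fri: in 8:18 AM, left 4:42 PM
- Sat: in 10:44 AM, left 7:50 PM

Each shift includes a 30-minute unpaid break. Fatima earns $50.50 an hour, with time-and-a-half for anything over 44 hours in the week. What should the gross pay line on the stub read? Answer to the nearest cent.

$2319.21

Tue: 9:32 AM–9:15 PM = 11 h 43 min; less 30 min break → 11 h 13 min
Wed: 6:57 AM–5:33 PM = 10 h 36 min; less 30 min break → 10 h 6 min
Thu: 11:02 AM–7:00 PM = 7 h 58 min; less 30 min break → 7 h 28 min
Fri: 8:18 AM–4:42 PM = 8 h 24 min; less 30 min break → 7 h 54 min
Sat: 10:44 AM–7:50 PM = 9 h 6 min; less 30 min break → 8 h 36 min
Total worked: 45 h 17 min = 2717 min.
Regular 44 h 0 min = 2640 min at $50.50/h; overtime 1 h 17 min = 77 min at $75.75/h.
Pay = (2640 × $50.50 + 77 × $75.75) ÷ 60 = $2319.21.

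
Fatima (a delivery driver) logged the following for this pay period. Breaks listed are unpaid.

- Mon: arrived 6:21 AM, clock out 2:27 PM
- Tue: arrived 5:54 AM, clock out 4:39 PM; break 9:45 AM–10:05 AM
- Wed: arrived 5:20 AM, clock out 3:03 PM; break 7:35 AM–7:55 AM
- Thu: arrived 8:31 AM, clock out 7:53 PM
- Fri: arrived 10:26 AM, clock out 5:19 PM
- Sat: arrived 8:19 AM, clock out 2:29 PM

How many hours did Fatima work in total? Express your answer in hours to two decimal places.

Mon: 6:21 AM–2:27 PM = 8 h 6 min
Tue: 5:54 AM–4:39 PM = 10 h 45 min; less 20 min break → 10 h 25 min
Wed: 5:20 AM–3:03 PM = 9 h 43 min; less 20 min break → 9 h 23 min
Thu: 8:31 AM–7:53 PM = 11 h 22 min
Fri: 10:26 AM–5:19 PM = 6 h 53 min
Sat: 8:19 AM–2:29 PM = 6 h 10 min
Total: 8 h 6 min + 10 h 25 min + 9 h 23 min + 11 h 22 min + 6 h 53 min + 6 h 10 min = 52 h 19 min.

52.32 hours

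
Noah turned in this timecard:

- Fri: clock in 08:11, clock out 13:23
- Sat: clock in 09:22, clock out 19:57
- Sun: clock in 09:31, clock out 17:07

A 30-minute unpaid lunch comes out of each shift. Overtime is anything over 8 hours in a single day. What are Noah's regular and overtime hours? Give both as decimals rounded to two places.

Regular 19.80 hours, overtime 2.08 hours

Fri: 08:11–13:23 = 5 h 12 min; less 30 min break → 4 h 42 min
Sat: 09:22–19:57 = 10 h 35 min; less 30 min break → 10 h 5 min
Sun: 09:31–17:07 = 7 h 36 min; less 30 min break → 7 h 6 min
Fri reg 4 h 42 min / OT 0 h 0 min; Sat reg 8 h 0 min / OT 2 h 5 min; Sun reg 7 h 6 min / OT 0 h 0 min.
Totals: regular 19 h 48 min, overtime 2 h 5 min.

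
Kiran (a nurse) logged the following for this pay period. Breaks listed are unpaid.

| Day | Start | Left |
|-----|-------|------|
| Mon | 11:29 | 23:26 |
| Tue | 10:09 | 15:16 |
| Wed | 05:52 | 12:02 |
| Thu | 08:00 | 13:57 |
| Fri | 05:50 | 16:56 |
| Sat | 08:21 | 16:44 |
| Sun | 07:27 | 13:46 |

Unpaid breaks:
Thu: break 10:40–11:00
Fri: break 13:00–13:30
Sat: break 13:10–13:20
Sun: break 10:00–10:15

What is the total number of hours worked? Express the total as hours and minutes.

Mon: 11:29–23:26 = 11 h 57 min
Tue: 10:09–15:16 = 5 h 7 min
Wed: 05:52–12:02 = 6 h 10 min
Thu: 08:00–13:57 = 5 h 57 min; less 20 min break → 5 h 37 min
Fri: 05:50–16:56 = 11 h 6 min; less 30 min break → 10 h 36 min
Sat: 08:21–16:44 = 8 h 23 min; less 10 min break → 8 h 13 min
Sun: 07:27–13:46 = 6 h 19 min; less 15 min break → 6 h 4 min
Total: 11 h 57 min + 5 h 7 min + 6 h 10 min + 5 h 37 min + 10 h 36 min + 8 h 13 min + 6 h 4 min = 53 h 44 min.

53 h 44 min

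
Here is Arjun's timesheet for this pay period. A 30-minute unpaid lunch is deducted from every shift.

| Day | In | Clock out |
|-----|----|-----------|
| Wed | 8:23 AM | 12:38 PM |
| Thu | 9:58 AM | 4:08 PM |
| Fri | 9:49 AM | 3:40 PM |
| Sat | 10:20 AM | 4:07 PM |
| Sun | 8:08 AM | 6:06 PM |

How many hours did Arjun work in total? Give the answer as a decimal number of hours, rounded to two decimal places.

Wed: 8:23 AM–12:38 PM = 4 h 15 min; less 30 min break → 3 h 45 min
Thu: 9:58 AM–4:08 PM = 6 h 10 min; less 30 min break → 5 h 40 min
Fri: 9:49 AM–3:40 PM = 5 h 51 min; less 30 min break → 5 h 21 min
Sat: 10:20 AM–4:07 PM = 5 h 47 min; less 30 min break → 5 h 17 min
Sun: 8:08 AM–6:06 PM = 9 h 58 min; less 30 min break → 9 h 28 min
Total: 3 h 45 min + 5 h 40 min + 5 h 21 min + 5 h 17 min + 9 h 28 min = 29 h 31 min.

29.52 hours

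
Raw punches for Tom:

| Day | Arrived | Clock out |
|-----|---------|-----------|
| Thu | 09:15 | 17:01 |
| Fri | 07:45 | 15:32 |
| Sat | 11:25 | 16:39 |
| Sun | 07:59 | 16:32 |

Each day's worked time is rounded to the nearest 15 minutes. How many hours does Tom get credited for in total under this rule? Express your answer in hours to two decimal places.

Thu: 09:15–17:01 = 7 h 46 min → rounds to 7 h 45 min
Fri: 07:45–15:32 = 7 h 47 min → rounds to 7 h 45 min
Sat: 11:25–16:39 = 5 h 14 min → rounds to 5 h 15 min
Sun: 07:59–16:32 = 8 h 33 min → rounds to 8 h 30 min
Total credited: 29 h 15 min.

29.25 hours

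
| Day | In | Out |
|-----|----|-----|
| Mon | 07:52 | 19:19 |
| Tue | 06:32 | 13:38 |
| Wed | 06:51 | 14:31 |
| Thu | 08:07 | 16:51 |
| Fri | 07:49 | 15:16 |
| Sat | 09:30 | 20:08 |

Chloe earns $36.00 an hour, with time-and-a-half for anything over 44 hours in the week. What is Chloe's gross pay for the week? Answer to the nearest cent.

Mon: 07:52–19:19 = 11 h 27 min
Tue: 06:32–13:38 = 7 h 6 min
Wed: 06:51–14:31 = 7 h 40 min
Thu: 08:07–16:51 = 8 h 44 min
Fri: 07:49–15:16 = 7 h 27 min
Sat: 09:30–20:08 = 10 h 38 min
Total worked: 53 h 2 min = 3182 min.
Regular 44 h 0 min = 2640 min at $36.00/h; overtime 9 h 2 min = 542 min at $54.00/h.
Pay = (2640 × $36.00 + 542 × $54.00) ÷ 60 = $2071.80.

$2071.80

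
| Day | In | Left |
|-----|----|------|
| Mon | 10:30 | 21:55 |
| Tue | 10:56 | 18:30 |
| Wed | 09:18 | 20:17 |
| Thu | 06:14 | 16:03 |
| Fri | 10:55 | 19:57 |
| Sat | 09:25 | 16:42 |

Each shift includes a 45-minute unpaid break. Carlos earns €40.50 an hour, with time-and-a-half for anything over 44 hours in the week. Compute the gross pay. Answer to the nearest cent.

Mon: 10:30–21:55 = 11 h 25 min; less 45 min break → 10 h 40 min
Tue: 10:56–18:30 = 7 h 34 min; less 45 min break → 6 h 49 min
Wed: 09:18–20:17 = 10 h 59 min; less 45 min break → 10 h 14 min
Thu: 06:14–16:03 = 9 h 49 min; less 45 min break → 9 h 4 min
Fri: 10:55–19:57 = 9 h 2 min; less 45 min break → 8 h 17 min
Sat: 09:25–16:42 = 7 h 17 min; less 45 min break → 6 h 32 min
Total worked: 51 h 36 min = 3096 min.
Regular 44 h 0 min = 2640 min at €40.50/h; overtime 7 h 36 min = 456 min at €60.75/h.
Pay = (2640 × €40.50 + 456 × €60.75) ÷ 60 = €2243.70.

€2243.70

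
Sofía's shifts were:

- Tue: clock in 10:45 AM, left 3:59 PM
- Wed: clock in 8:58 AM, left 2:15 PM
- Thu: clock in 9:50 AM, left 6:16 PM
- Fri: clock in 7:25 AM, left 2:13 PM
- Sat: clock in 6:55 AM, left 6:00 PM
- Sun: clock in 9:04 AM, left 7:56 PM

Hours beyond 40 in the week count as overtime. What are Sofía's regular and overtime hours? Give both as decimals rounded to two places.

Tue: 10:45 AM–3:59 PM = 5 h 14 min
Wed: 8:58 AM–2:15 PM = 5 h 17 min
Thu: 9:50 AM–6:16 PM = 8 h 26 min
Fri: 7:25 AM–2:13 PM = 6 h 48 min
Sat: 6:55 AM–6:00 PM = 11 h 5 min
Sun: 9:04 AM–7:56 PM = 10 h 52 min
Total worked: 47 h 42 min = 47.70 h.
Threshold 40 h → overtime 7 h 42 min, regular 40 h 0 min.

Regular 40.00 hours, overtime 7.70 hours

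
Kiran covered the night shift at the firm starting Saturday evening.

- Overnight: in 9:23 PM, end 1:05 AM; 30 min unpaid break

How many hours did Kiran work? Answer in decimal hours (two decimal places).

Overnight: 9:23 PM → midnight = 2 h 37 min; midnight → 1:05 AM = 1 h 5 min; span 3 h 42 min; less 30 min break → 3 h 12 min

3.20 hours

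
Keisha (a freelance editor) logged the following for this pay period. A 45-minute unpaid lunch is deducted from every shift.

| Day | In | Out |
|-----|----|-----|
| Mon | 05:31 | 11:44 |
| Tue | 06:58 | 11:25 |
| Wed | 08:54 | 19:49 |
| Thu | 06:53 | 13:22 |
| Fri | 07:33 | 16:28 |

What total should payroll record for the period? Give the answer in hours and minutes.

Mon: 05:31–11:44 = 6 h 13 min; less 45 min break → 5 h 28 min
Tue: 06:58–11:25 = 4 h 27 min; less 45 min break → 3 h 42 min
Wed: 08:54–19:49 = 10 h 55 min; less 45 min break → 10 h 10 min
Thu: 06:53–13:22 = 6 h 29 min; less 45 min break → 5 h 44 min
Fri: 07:33–16:28 = 8 h 55 min; less 45 min break → 8 h 10 min
Total: 5 h 28 min + 3 h 42 min + 10 h 10 min + 5 h 44 min + 8 h 10 min = 33 h 14 min.

33 h 14 min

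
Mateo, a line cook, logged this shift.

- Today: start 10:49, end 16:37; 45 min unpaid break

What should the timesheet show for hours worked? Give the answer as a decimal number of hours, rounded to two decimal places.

Today: 10:49–16:37 = 5 h 48 min; less 45 min break → 5 h 3 min

5.05 hours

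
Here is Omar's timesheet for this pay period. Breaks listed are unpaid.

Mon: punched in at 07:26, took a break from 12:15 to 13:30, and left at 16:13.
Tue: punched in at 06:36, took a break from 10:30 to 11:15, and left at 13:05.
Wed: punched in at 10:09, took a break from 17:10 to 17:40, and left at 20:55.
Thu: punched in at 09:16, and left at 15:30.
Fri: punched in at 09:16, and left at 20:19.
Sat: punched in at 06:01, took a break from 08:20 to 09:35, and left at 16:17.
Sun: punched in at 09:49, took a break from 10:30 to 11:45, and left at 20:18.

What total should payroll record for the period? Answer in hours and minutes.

59 h 4 min

Mon: 07:26–16:13 = 8 h 47 min; less 75 min break → 7 h 32 min
Tue: 06:36–13:05 = 6 h 29 min; less 45 min break → 5 h 44 min
Wed: 10:09–20:55 = 10 h 46 min; less 30 min break → 10 h 16 min
Thu: 09:16–15:30 = 6 h 14 min
Fri: 09:16–20:19 = 11 h 3 min
Sat: 06:01–16:17 = 10 h 16 min; less 75 min break → 9 h 1 min
Sun: 09:49–20:18 = 10 h 29 min; less 75 min break → 9 h 14 min
Total: 7 h 32 min + 5 h 44 min + 10 h 16 min + 6 h 14 min + 11 h 3 min + 9 h 1 min + 9 h 14 min = 59 h 4 min.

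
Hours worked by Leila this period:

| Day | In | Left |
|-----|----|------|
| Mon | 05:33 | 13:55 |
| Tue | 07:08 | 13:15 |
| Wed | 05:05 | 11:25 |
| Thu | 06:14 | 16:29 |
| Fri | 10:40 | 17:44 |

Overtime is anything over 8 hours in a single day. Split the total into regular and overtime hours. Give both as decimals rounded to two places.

Mon: 05:33–13:55 = 8 h 22 min
Tue: 07:08–13:15 = 6 h 7 min
Wed: 05:05–11:25 = 6 h 20 min
Thu: 06:14–16:29 = 10 h 15 min
Fri: 10:40–17:44 = 7 h 4 min
Mon reg 8 h 0 min / OT 0 h 22 min; Tue reg 6 h 7 min / OT 0 h 0 min; Wed reg 6 h 20 min / OT 0 h 0 min; Thu reg 8 h 0 min / OT 2 h 15 min; Fri reg 7 h 4 min / OT 0 h 0 min.
Totals: regular 35 h 31 min, overtime 2 h 37 min.

Regular 35.52 hours, overtime 2.62 hours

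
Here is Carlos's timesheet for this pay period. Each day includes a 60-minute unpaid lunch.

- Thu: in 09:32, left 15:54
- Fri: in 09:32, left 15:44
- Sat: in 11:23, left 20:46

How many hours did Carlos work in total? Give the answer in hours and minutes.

Thu: 09:32–15:54 = 6 h 22 min; less 60 min break → 5 h 22 min
Fri: 09:32–15:44 = 6 h 12 min; less 60 min break → 5 h 12 min
Sat: 11:23–20:46 = 9 h 23 min; less 60 min break → 8 h 23 min
Total: 5 h 22 min + 5 h 12 min + 8 h 23 min = 18 h 57 min.

18 h 57 min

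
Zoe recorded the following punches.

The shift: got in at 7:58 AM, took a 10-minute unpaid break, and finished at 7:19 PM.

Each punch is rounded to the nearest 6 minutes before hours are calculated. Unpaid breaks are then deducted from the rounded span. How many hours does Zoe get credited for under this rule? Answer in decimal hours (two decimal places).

The shift: in 7:58 AM→8:00 AM, out 7:19 PM→7:18 PM; 11 h 18 min − 10 min = 11 h 8 min

11.13 hours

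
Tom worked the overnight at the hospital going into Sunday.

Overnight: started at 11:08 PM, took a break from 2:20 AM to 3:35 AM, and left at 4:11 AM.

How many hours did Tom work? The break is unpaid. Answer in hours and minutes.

3 h 48 min

Overnight: 11:08 PM → midnight = 0 h 52 min; midnight → 4:11 AM = 4 h 11 min; span 5 h 3 min; less 75 min break → 3 h 48 min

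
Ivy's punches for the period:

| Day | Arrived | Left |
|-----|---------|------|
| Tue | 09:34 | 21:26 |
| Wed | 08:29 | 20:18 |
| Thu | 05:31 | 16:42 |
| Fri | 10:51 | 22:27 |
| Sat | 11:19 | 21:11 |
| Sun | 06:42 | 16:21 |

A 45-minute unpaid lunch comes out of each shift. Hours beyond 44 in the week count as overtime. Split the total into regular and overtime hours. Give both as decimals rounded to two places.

Regular 44.00 hours, overtime 17.48 hours

Tue: 09:34–21:26 = 11 h 52 min; less 45 min break → 11 h 7 min
Wed: 08:29–20:18 = 11 h 49 min; less 45 min break → 11 h 4 min
Thu: 05:31–16:42 = 11 h 11 min; less 45 min break → 10 h 26 min
Fri: 10:51–22:27 = 11 h 36 min; less 45 min break → 10 h 51 min
Sat: 11:19–21:11 = 9 h 52 min; less 45 min break → 9 h 7 min
Sun: 06:42–16:21 = 9 h 39 min; less 45 min break → 8 h 54 min
Total worked: 61 h 29 min = 61.48 h.
Threshold 44 h → overtime 17 h 29 min, regular 44 h 0 min.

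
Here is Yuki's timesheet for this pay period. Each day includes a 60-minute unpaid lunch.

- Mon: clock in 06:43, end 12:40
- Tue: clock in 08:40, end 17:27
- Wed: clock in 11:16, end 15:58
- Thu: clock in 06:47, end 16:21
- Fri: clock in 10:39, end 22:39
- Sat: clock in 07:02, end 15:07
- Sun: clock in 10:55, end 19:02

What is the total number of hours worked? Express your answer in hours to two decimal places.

Mon: 06:43–12:40 = 5 h 57 min; less 60 min break → 4 h 57 min
Tue: 08:40–17:27 = 8 h 47 min; less 60 min break → 7 h 47 min
Wed: 11:16–15:58 = 4 h 42 min; less 60 min break → 3 h 42 min
Thu: 06:47–16:21 = 9 h 34 min; less 60 min break → 8 h 34 min
Fri: 10:39–22:39 = 12 h 0 min; less 60 min break → 11 h 0 min
Sat: 07:02–15:07 = 8 h 5 min; less 60 min break → 7 h 5 min
Sun: 10:55–19:02 = 8 h 7 min; less 60 min break → 7 h 7 min
Total: 4 h 57 min + 7 h 47 min + 3 h 42 min + 8 h 34 min + 11 h 0 min + 7 h 5 min + 7 h 7 min = 50 h 12 min.

50.20 hours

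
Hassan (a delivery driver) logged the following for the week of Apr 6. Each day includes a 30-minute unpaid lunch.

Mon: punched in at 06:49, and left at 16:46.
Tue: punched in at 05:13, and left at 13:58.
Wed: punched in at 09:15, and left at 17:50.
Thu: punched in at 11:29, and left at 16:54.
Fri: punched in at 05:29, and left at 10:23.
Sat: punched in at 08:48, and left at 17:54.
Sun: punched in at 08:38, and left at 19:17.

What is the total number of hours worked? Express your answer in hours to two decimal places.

53.85 hours

Mon: 06:49–16:46 = 9 h 57 min; less 30 min break → 9 h 27 min
Tue: 05:13–13:58 = 8 h 45 min; less 30 min break → 8 h 15 min
Wed: 09:15–17:50 = 8 h 35 min; less 30 min break → 8 h 5 min
Thu: 11:29–16:54 = 5 h 25 min; less 30 min break → 4 h 55 min
Fri: 05:29–10:23 = 4 h 54 min; less 30 min break → 4 h 24 min
Sat: 08:48–17:54 = 9 h 6 min; less 30 min break → 8 h 36 min
Sun: 08:38–19:17 = 10 h 39 min; less 30 min break → 10 h 9 min
Total: 9 h 27 min + 8 h 15 min + 8 h 5 min + 4 h 55 min + 4 h 24 min + 8 h 36 min + 10 h 9 min = 53 h 51 min.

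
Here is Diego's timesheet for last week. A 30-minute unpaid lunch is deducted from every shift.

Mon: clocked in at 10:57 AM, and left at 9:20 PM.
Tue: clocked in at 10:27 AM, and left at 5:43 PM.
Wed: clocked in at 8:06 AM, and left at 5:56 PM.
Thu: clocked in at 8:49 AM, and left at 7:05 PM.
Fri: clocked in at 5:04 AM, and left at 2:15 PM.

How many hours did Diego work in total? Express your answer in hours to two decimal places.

Mon: 10:57 AM–9:20 PM = 10 h 23 min; less 30 min break → 9 h 53 min
Tue: 10:27 AM–5:43 PM = 7 h 16 min; less 30 min break → 6 h 46 min
Wed: 8:06 AM–5:56 PM = 9 h 50 min; less 30 min break → 9 h 20 min
Thu: 8:49 AM–7:05 PM = 10 h 16 min; less 30 min break → 9 h 46 min
Fri: 5:04 AM–2:15 PM = 9 h 11 min; less 30 min break → 8 h 41 min
Total: 9 h 53 min + 6 h 46 min + 9 h 20 min + 9 h 46 min + 8 h 41 min = 44 h 26 min.

44.43 hours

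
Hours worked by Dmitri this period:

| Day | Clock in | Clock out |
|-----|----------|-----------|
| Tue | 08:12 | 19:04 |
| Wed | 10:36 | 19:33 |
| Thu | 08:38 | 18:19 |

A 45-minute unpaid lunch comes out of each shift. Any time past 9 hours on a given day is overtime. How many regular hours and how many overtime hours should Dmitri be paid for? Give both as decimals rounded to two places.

Regular 26.13 hours, overtime 1.12 hours

Tue: 08:12–19:04 = 10 h 52 min; less 45 min break → 10 h 7 min
Wed: 10:36–19:33 = 8 h 57 min; less 45 min break → 8 h 12 min
Thu: 08:38–18:19 = 9 h 41 min; less 45 min break → 8 h 56 min
Tue reg 9 h 0 min / OT 1 h 7 min; Wed reg 8 h 12 min / OT 0 h 0 min; Thu reg 8 h 56 min / OT 0 h 0 min.
Totals: regular 26 h 8 min, overtime 1 h 7 min.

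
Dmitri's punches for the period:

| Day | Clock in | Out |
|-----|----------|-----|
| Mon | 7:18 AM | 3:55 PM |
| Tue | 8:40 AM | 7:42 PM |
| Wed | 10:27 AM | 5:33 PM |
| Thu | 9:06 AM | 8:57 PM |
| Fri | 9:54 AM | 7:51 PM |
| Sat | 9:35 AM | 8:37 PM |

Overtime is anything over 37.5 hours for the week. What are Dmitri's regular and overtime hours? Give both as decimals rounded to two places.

Mon: 7:18 AM–3:55 PM = 8 h 37 min
Tue: 8:40 AM–7:42 PM = 11 h 2 min
Wed: 10:27 AM–5:33 PM = 7 h 6 min
Thu: 9:06 AM–8:57 PM = 11 h 51 min
Fri: 9:54 AM–7:51 PM = 9 h 57 min
Sat: 9:35 AM–8:37 PM = 11 h 2 min
Total worked: 59 h 35 min = 59.58 h.
Threshold 37.5 h → overtime 22 h 5 min, regular 37 h 30 min.

Regular 37.50 hours, overtime 22.08 hours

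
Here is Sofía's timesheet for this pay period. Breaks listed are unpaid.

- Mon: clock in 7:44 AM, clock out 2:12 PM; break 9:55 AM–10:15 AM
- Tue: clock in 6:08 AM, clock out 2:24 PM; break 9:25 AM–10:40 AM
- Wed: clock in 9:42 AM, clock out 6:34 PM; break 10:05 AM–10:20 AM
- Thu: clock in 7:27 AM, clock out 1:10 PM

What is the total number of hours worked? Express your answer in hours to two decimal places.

Mon: 7:44 AM–2:12 PM = 6 h 28 min; less 20 min break → 6 h 8 min
Tue: 6:08 AM–2:24 PM = 8 h 16 min; less 75 min break → 7 h 1 min
Wed: 9:42 AM–6:34 PM = 8 h 52 min; less 15 min break → 8 h 37 min
Thu: 7:27 AM–1:10 PM = 5 h 43 min
Total: 6 h 8 min + 7 h 1 min + 8 h 37 min + 5 h 43 min = 27 h 29 min.

27.48 hours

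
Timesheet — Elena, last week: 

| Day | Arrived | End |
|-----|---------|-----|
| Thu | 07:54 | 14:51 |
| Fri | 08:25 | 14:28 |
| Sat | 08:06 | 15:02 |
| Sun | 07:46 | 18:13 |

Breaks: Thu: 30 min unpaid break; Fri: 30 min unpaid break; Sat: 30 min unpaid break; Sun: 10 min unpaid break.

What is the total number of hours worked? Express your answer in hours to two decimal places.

Thu: 07:54–14:51 = 6 h 57 min; less 30 min break → 6 h 27 min
Fri: 08:25–14:28 = 6 h 3 min; less 30 min break → 5 h 33 min
Sat: 08:06–15:02 = 6 h 56 min; less 30 min break → 6 h 26 min
Sun: 07:46–18:13 = 10 h 27 min; less 10 min break → 10 h 17 min
Total: 6 h 27 min + 5 h 33 min + 6 h 26 min + 10 h 17 min = 28 h 43 min.

28.72 hours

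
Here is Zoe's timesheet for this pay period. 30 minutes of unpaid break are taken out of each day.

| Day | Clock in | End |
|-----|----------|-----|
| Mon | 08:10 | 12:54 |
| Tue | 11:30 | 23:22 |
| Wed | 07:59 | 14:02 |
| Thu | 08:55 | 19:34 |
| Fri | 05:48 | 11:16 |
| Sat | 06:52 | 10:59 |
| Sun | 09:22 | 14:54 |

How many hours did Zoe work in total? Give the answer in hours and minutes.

Mon: 08:10–12:54 = 4 h 44 min; less 30 min break → 4 h 14 min
Tue: 11:30–23:22 = 11 h 52 min; less 30 min break → 11 h 22 min
Wed: 07:59–14:02 = 6 h 3 min; less 30 min break → 5 h 33 min
Thu: 08:55–19:34 = 10 h 39 min; less 30 min break → 10 h 9 min
Fri: 05:48–11:16 = 5 h 28 min; less 30 min break → 4 h 58 min
Sat: 06:52–10:59 = 4 h 7 min; less 30 min break → 3 h 37 min
Sun: 09:22–14:54 = 5 h 32 min; less 30 min break → 5 h 2 min
Total: 4 h 14 min + 11 h 22 min + 5 h 33 min + 10 h 9 min + 4 h 58 min + 3 h 37 min + 5 h 2 min = 44 h 55 min.

44 h 55 min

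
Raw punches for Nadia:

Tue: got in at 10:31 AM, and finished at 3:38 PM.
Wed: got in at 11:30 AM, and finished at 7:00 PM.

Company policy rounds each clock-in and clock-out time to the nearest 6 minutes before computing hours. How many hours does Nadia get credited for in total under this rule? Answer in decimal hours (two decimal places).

Tue: in 10:31 AM→10:30 AM, out 3:38 PM→3:36 PM; 5 h 6 min
Wed: in 11:30 AM→11:30 AM, out 7:00 PM→7:00 PM; 7 h 30 min
Total credited: 12 h 36 min.

12.60 hours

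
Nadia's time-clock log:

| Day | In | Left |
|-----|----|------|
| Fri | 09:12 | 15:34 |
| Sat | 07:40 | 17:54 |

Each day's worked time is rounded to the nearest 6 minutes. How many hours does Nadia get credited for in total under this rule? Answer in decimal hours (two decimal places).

16.60 hours

Fri: 09:12–15:34 = 6 h 22 min → rounds to 6 h 24 min
Sat: 07:40–17:54 = 10 h 14 min → rounds to 10 h 12 min
Total credited: 16 h 36 min.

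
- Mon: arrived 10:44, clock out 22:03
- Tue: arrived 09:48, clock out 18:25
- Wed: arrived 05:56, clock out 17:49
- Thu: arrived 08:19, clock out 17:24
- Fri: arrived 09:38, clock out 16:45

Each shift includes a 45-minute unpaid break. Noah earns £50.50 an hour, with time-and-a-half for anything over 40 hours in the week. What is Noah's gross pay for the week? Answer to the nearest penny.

£2343.20

Mon: 10:44–22:03 = 11 h 19 min; less 45 min break → 10 h 34 min
Tue: 09:48–18:25 = 8 h 37 min; less 45 min break → 7 h 52 min
Wed: 05:56–17:49 = 11 h 53 min; less 45 min break → 11 h 8 min
Thu: 08:19–17:24 = 9 h 5 min; less 45 min break → 8 h 20 min
Fri: 09:38–16:45 = 7 h 7 min; less 45 min break → 6 h 22 min
Total worked: 44 h 16 min = 2656 min.
Regular 40 h 0 min = 2400 min at £50.50/h; overtime 4 h 16 min = 256 min at £75.75/h.
Pay = (2400 × £50.50 + 256 × £75.75) ÷ 60 = £2343.20.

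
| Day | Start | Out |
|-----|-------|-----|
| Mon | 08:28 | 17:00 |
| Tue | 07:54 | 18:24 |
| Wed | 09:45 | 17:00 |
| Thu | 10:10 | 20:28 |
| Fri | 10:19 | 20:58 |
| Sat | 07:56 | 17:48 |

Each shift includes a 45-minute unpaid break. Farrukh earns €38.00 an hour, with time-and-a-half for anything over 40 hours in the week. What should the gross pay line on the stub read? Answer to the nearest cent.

Mon: 08:28–17:00 = 8 h 32 min; less 45 min break → 7 h 47 min
Tue: 07:54–18:24 = 10 h 30 min; less 45 min break → 9 h 45 min
Wed: 09:45–17:00 = 7 h 15 min; less 45 min break → 6 h 30 min
Thu: 10:10–20:28 = 10 h 18 min; less 45 min break → 9 h 33 min
Fri: 10:19–20:58 = 10 h 39 min; less 45 min break → 9 h 54 min
Sat: 07:56–17:48 = 9 h 52 min; less 45 min break → 9 h 7 min
Total worked: 52 h 36 min = 3156 min.
Regular 40 h 0 min = 2400 min at €38.00/h; overtime 12 h 36 min = 756 min at €57.00/h.
Pay = (2400 × €38.00 + 756 × €57.00) ÷ 60 = €2238.20.

€2238.20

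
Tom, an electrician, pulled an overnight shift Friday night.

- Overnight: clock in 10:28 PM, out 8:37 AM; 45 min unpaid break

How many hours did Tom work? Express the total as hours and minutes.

Overnight: 10:28 PM → midnight = 1 h 32 min; midnight → 8:37 AM = 8 h 37 min; span 10 h 9 min; less 45 min break → 9 h 24 min

9 h 24 min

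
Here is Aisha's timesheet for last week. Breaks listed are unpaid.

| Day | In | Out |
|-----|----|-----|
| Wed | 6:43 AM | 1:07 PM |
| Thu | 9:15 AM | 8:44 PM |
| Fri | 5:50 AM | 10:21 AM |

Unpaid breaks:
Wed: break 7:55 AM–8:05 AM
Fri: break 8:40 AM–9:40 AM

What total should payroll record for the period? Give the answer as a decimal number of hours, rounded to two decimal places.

21.23 hours

Wed: 6:43 AM–1:07 PM = 6 h 24 min; less 10 min break → 6 h 14 min
Thu: 9:15 AM–8:44 PM = 11 h 29 min
Fri: 5:50 AM–10:21 AM = 4 h 31 min; less 60 min break → 3 h 31 min
Total: 6 h 14 min + 11 h 29 min + 3 h 31 min = 21 h 14 min.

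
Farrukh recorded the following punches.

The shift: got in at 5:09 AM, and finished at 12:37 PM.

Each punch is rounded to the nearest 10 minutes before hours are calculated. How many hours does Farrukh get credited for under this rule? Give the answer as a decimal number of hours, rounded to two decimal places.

The shift: in 5:09 AM→5:10 AM, out 12:37 PM→12:40 PM; 7 h 30 min

7.50 hours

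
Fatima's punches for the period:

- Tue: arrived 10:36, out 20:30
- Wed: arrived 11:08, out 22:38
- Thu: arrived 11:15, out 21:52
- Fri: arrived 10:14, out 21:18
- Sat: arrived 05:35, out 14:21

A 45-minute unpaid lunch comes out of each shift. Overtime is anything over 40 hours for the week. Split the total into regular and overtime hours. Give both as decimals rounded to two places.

Tue: 10:36–20:30 = 9 h 54 min; less 45 min break → 9 h 9 min
Wed: 11:08–22:38 = 11 h 30 min; less 45 min break → 10 h 45 min
Thu: 11:15–21:52 = 10 h 37 min; less 45 min break → 9 h 52 min
Fri: 10:14–21:18 = 11 h 4 min; less 45 min break → 10 h 19 min
Sat: 05:35–14:21 = 8 h 46 min; less 45 min break → 8 h 1 min
Total worked: 48 h 6 min = 48.10 h.
Threshold 40 h → overtime 8 h 6 min, regular 40 h 0 min.

Regular 40.00 hours, overtime 8.10 hours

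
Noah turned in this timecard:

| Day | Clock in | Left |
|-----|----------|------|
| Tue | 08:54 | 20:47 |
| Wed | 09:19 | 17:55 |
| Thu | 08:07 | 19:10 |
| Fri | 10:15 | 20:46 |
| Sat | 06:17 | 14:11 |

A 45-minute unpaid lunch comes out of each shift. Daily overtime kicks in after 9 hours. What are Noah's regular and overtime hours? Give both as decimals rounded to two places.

Regular 42.00 hours, overtime 4.20 hours

Tue: 08:54–20:47 = 11 h 53 min; less 45 min break → 11 h 8 min
Wed: 09:19–17:55 = 8 h 36 min; less 45 min break → 7 h 51 min
Thu: 08:07–19:10 = 11 h 3 min; less 45 min break → 10 h 18 min
Fri: 10:15–20:46 = 10 h 31 min; less 45 min break → 9 h 46 min
Sat: 06:17–14:11 = 7 h 54 min; less 45 min break → 7 h 9 min
Tue reg 9 h 0 min / OT 2 h 8 min; Wed reg 7 h 51 min / OT 0 h 0 min; Thu reg 9 h 0 min / OT 1 h 18 min; Fri reg 9 h 0 min / OT 0 h 46 min; Sat reg 7 h 9 min / OT 0 h 0 min.
Totals: regular 42 h 0 min, overtime 4 h 12 min.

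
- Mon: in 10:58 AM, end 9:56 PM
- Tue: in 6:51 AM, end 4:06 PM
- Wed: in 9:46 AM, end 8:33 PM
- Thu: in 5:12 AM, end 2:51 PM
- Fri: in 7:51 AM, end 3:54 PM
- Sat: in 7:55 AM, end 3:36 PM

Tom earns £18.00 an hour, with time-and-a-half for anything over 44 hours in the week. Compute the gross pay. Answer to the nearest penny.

£1126.35

Mon: 10:58 AM–9:56 PM = 10 h 58 min
Tue: 6:51 AM–4:06 PM = 9 h 15 min
Wed: 9:46 AM–8:33 PM = 10 h 47 min
Thu: 5:12 AM–2:51 PM = 9 h 39 min
Fri: 7:51 AM–3:54 PM = 8 h 3 min
Sat: 7:55 AM–3:36 PM = 7 h 41 min
Total worked: 56 h 23 min = 3383 min.
Regular 44 h 0 min = 2640 min at £18.00/h; overtime 12 h 23 min = 743 min at £27.00/h.
Pay = (2640 × £18.00 + 743 × £27.00) ÷ 60 = £1126.35.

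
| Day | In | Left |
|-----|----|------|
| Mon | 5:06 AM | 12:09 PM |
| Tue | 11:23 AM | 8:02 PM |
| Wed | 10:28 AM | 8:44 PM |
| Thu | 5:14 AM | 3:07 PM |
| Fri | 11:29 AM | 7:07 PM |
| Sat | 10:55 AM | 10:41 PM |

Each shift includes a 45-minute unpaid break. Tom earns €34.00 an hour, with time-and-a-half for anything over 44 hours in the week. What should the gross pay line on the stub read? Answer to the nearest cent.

€1840.25

Mon: 5:06 AM–12:09 PM = 7 h 3 min; less 45 min break → 6 h 18 min
Tue: 11:23 AM–8:02 PM = 8 h 39 min; less 45 min break → 7 h 54 min
Wed: 10:28 AM–8:44 PM = 10 h 16 min; less 45 min break → 9 h 31 min
Thu: 5:14 AM–3:07 PM = 9 h 53 min; less 45 min break → 9 h 8 min
Fri: 11:29 AM–7:07 PM = 7 h 38 min; less 45 min break → 6 h 53 min
Sat: 10:55 AM–10:41 PM = 11 h 46 min; less 45 min break → 11 h 1 min
Total worked: 50 h 45 min = 3045 min.
Regular 44 h 0 min = 2640 min at €34.00/h; overtime 6 h 45 min = 405 min at €51.00/h.
Pay = (2640 × €34.00 + 405 × €51.00) ÷ 60 = €1840.25.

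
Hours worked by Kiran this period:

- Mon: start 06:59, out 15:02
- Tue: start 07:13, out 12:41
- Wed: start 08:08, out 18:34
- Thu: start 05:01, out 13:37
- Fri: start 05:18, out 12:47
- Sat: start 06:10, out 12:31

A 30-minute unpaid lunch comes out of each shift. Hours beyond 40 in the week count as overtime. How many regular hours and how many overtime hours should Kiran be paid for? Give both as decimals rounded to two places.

Mon: 06:59–15:02 = 8 h 3 min; less 30 min break → 7 h 33 min
Tue: 07:13–12:41 = 5 h 28 min; less 30 min break → 4 h 58 min
Wed: 08:08–18:34 = 10 h 26 min; less 30 min break → 9 h 56 min
Thu: 05:01–13:37 = 8 h 36 min; less 30 min break → 8 h 6 min
Fri: 05:18–12:47 = 7 h 29 min; less 30 min break → 6 h 59 min
Sat: 06:10–12:31 = 6 h 21 min; less 30 min break → 5 h 51 min
Total worked: 43 h 23 min = 43.38 h.
Threshold 40 h → overtime 3 h 23 min, regular 40 h 0 min.

Regular 40.00 hours, overtime 3.38 hours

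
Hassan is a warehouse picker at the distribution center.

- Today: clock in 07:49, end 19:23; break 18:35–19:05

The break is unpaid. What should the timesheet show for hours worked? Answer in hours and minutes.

Today: 07:49–19:23 = 11 h 34 min; less 30 min break → 11 h 4 min

11 h 4 min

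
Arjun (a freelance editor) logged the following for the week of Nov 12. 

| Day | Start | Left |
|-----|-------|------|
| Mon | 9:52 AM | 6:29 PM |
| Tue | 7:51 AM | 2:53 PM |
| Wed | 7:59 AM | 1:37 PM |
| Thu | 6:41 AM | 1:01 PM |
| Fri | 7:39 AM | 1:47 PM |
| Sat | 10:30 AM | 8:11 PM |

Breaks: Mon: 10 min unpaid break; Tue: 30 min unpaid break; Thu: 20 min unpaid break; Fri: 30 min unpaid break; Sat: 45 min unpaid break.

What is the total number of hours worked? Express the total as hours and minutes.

41 h 11 min

Mon: 9:52 AM–6:29 PM = 8 h 37 min; less 10 min break → 8 h 27 min
Tue: 7:51 AM–2:53 PM = 7 h 2 min; less 30 min break → 6 h 32 min
Wed: 7:59 AM–1:37 PM = 5 h 38 min
Thu: 6:41 AM–1:01 PM = 6 h 20 min; less 20 min break → 6 h 0 min
Fri: 7:39 AM–1:47 PM = 6 h 8 min; less 30 min break → 5 h 38 min
Sat: 10:30 AM–8:11 PM = 9 h 41 min; less 45 min break → 8 h 56 min
Total: 8 h 27 min + 6 h 32 min + 5 h 38 min + 6 h 0 min + 5 h 38 min + 8 h 56 min = 41 h 11 min.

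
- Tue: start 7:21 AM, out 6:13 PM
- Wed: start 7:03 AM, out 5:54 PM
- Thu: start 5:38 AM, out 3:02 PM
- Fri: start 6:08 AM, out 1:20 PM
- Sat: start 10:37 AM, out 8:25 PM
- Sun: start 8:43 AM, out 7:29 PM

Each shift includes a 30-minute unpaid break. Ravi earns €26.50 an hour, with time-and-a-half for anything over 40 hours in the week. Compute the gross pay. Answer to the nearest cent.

Tue: 7:21 AM–6:13 PM = 10 h 52 min; less 30 min break → 10 h 22 min
Wed: 7:03 AM–5:54 PM = 10 h 51 min; less 30 min break → 10 h 21 min
Thu: 5:38 AM–3:02 PM = 9 h 24 min; less 30 min break → 8 h 54 min
Fri: 6:08 AM–1:20 PM = 7 h 12 min; less 30 min break → 6 h 42 min
Sat: 10:37 AM–8:25 PM = 9 h 48 min; less 30 min break → 9 h 18 min
Sun: 8:43 AM–7:29 PM = 10 h 46 min; less 30 min break → 10 h 16 min
Total worked: 55 h 53 min = 3353 min.
Regular 40 h 0 min = 2400 min at €26.50/h; overtime 15 h 53 min = 953 min at €39.75/h.
Pay = (2400 × €26.50 + 953 × €39.75) ÷ 60 = €1691.36.

€1691.36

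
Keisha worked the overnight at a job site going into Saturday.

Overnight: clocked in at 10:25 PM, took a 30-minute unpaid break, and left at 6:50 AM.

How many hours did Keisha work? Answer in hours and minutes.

Overnight: 10:25 PM → midnight = 1 h 35 min; midnight → 6:50 AM = 6 h 50 min; span 8 h 25 min; less 30 min break → 7 h 55 min

7 h 55 min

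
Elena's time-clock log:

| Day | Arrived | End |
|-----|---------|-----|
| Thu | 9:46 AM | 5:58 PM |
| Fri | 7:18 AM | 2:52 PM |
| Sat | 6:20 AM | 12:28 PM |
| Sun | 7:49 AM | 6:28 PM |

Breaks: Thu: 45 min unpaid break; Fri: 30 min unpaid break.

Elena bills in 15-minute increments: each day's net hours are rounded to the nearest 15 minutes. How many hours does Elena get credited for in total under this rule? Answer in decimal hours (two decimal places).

Thu: 9:46 AM–5:58 PM = 8 h 12 min − 45 min = 7 h 27 min → rounds to 7 h 30 min
Fri: 7:18 AM–2:52 PM = 7 h 34 min − 30 min = 7 h 4 min → rounds to 7 h 0 min
Sat: 6:20 AM–12:28 PM = 6 h 8 min → rounds to 6 h 15 min
Sun: 7:49 AM–6:28 PM = 10 h 39 min → rounds to 10 h 45 min
Total credited: 31 h 30 min.

31.50 hours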